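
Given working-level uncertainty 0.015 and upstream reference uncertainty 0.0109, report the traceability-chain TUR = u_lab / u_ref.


TUR = u_lab / u_ref
= 0.015 / 0.0109
= 1.3761

1.3761


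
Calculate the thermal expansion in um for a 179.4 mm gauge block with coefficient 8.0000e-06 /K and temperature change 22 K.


dL = L * alpha * dT
= 179.4 * 8.0000e-06 * 22
= 0.0315744 mm
dL_um = 0.0315744 * 1000 = 31.5744 um

31.5744


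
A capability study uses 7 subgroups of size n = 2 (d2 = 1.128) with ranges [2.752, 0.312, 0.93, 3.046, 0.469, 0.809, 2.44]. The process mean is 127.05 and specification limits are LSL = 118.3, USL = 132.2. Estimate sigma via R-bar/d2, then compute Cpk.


R_bar = (2.752 + 0.312 + 0.93 + 3.046 + 0.469 + 0.809 + 2.44) / 7 = 1.5368571
sigma = R_bar / d2 = 1.5368571 / 1.128 = 1.362462
Cp = (USL - LSL)/(6*sigma) = (132.2 - 118.3)/(6*1.362462) = 1.7004
Cpu = (132.2 - 127.05)/(3*1.362462) = 1.2600
Cpl = (127.05 - 118.3)/(3*1.362462) = 2.1407
Cpk = min(Cpu, Cpl) = 1.2600

1.2600


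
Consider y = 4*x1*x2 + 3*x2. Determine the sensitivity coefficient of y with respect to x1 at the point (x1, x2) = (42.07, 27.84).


y = 4*x1*x2 + 3*x2
dy/dx1 = 4*x2
Evaluate at x2 = 27.84: c1 = 4 * 27.84
c1 = 111.3600

111.3600


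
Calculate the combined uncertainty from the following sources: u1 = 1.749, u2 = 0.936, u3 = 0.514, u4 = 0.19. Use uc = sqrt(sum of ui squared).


uc = sqrt(1.749^2 + 0.936^2 + 0.514^2 + 0.19^2)
uc = sqrt(4.235393)
uc = 2.0580

2.0580


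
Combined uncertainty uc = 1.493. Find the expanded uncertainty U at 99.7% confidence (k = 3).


U = k * uc
U = 3 * 1.493
U = 4.4790

4.4790


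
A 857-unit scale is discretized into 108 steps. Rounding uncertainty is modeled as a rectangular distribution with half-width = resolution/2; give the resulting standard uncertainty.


resolution = range / divisions
resolution = 857 / 108 = 7.9351852
u_res = resolution / (2*sqrt(3))
u_res = 7.9351852 / 3.4641016
u_res = 2.2907

2.2907


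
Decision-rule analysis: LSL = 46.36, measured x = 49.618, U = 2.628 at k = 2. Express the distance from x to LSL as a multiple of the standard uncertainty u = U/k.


u = U / k = 2.628 / 2 = 1.314
margin = |LSL - x| = |46.36 - 49.618| = 3.258
z = margin / u = 3.258 / 1.314
z = 2.4795

2.4795


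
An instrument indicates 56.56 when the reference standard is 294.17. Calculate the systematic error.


Systematic error = measured - true
= 56.56 - 294.17
= -237.6100

-237.6100


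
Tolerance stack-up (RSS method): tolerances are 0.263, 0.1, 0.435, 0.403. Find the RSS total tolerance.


RSS = sqrt(0.263^2 + 0.1^2 + 0.435^2 + 0.403^2)
= sqrt(0.430803)
= 0.6564

0.6564


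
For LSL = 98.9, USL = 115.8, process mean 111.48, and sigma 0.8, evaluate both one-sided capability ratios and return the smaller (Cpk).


Cpu = (USL - mean) / (3*sigma) = (115.8 - 111.48) / (3*0.8) = 1.8000
Cpl = (mean - LSL) / (3*sigma) = (111.48 - 98.9) / (3*0.8) = 5.2417
Cpk = min(Cpu, Cpl) = 1.8000

1.8000


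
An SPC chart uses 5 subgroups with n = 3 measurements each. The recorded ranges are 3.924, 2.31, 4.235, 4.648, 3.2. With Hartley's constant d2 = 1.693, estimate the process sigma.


R_bar = (3.924 + 2.31 + 4.235 + 4.648 + 3.2) / 5
R_bar = 18.317 / 5 = 3.6634
sigma_hat = R_bar / d2 = 3.6634 / 1.693 = 2.1639

2.1639


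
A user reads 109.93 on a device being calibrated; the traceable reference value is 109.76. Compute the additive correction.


Correction = standard - reading
= 109.76 - 109.93
= -0.1700

-0.1700


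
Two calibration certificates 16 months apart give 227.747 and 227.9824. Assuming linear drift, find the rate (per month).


rate = (v2 - v1) / months
= (227.9824 - 227.747) / 16
= 0.2354 / 16
= 0.0147

0.0147


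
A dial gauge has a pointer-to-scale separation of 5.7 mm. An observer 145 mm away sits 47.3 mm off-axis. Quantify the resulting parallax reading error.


error = h * offset / d
= 5.7 * 47.3 / 145
= 1.8594

1.8594


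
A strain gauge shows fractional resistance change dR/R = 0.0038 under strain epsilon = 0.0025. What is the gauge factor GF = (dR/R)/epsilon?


GF = (dR/R) / epsilon
= 0.0038 / 0.0025
= 1.5200

1.5200


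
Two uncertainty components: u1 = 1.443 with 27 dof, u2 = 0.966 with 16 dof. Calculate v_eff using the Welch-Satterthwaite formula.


uc = sqrt(u1^2 + u2^2) = sqrt(1.443^2 + 0.966^2) = 1.7364922
v_eff = uc^4 / (u1^4/v1 + u2^4/v2)
= 1.7364922^4 / (1.443^4/27 + 0.966^4/16)
= 9.0926683 / 0.21500749
v_eff = 42.2900

42.2900


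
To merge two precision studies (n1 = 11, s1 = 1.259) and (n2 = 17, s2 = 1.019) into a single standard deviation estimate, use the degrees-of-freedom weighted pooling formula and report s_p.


s_p = sqrt(((n1-1)*s1^2 + (n2-1)*s2^2) / (n1+n2-2))
numerator = (11-1)*1.259^2 + (17-1)*1.019^2 = 15.85081 + 16.613776 = 32.464586
denominator = 11 + 17 - 2 = 26
s_p^2 = 32.464586 / 26 = 1.2486379
s_p = sqrt(1.2486379) = 1.1174

1.1174


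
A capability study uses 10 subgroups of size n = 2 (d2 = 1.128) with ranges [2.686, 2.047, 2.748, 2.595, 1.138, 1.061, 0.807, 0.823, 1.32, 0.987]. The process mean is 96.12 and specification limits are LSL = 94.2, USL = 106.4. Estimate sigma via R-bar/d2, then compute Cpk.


R_bar = (2.686 + 2.047 + 2.748 + 2.595 + 1.138 + 1.061 + 0.807 + 0.823 + 1.32 + 0.987) / 10 = 1.6212
sigma = R_bar / d2 = 1.6212 / 1.128 = 1.437234
Cp = (USL - LSL)/(6*sigma) = (106.4 - 94.2)/(6*1.437234) = 1.4148
Cpu = (106.4 - 96.12)/(3*1.437234) = 2.3842
Cpl = (96.12 - 94.2)/(3*1.437234) = 0.4453
Cpk = min(Cpu, Cpl) = 0.4453

0.4453


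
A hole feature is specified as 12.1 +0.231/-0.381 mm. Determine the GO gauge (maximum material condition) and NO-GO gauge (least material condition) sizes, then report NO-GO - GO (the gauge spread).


GO = nominal - lower_tol (smallest hole = maximum material condition)
GO = 12.1 - 0.381 = 11.719
NO-GO = nominal + upper_tol (largest hole = least material condition)
NO-GO = 12.1 + 0.231 = 12.331
spread = NO-GO - GO = 12.331 - 11.719 = 0.6120

0.6120


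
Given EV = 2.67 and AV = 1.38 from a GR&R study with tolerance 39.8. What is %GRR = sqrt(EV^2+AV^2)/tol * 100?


GRR = sqrt(EV^2 + AV^2) = sqrt(2.67^2 + 1.38^2) = 3.0055449
%GRR = GRR / tol * 100 = 3.0055449 / 39.8 * 100
%GRR = 7.5516

7.5516


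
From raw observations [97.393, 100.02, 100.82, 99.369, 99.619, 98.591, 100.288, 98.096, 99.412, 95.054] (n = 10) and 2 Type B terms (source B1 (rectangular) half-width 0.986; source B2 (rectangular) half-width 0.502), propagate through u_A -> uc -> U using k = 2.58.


mean = (97.393 + 100.02 + 100.82 + 99.369 + 99.619 + 98.591 + 100.288 + 98.096 + 99.412 + 95.054) / 10 = 98.8662
s = sqrt(sum((x - mean)^2)/(n-1)) = 1.6885118
u_A = s / sqrt(n) = 1.6885118 / sqrt(10) = 0.53395431
u_B1 = 0.986 / sqrt(3) = 0.56926737
u_B2 = 0.502 / sqrt(3) = 0.28982984
uc = sqrt(0.53395431^2 + 0.56926737^2 + 0.28982984^2) = 0.83257065
U = k * uc = 2.58 * 0.83257065
U = 2.1480

2.1480


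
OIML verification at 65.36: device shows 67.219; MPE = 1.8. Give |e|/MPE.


e = indication - reference = 67.219 - 65.36 = 1.8590
|e| = 1.8590
ratio = |e| / MPE = 1.8590 / 1.8
ratio = 1.0328

1.0328


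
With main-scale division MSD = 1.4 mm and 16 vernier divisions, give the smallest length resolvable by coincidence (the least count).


LC = MSD / n_div
= 1.4 / 16
= 0.0875

0.0875


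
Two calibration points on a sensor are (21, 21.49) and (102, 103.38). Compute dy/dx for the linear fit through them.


slope = (y2 - y1) / (x2 - x1)
= (103.38 - 21.49) / (102 - 21)
= 81.8900 / 81
= 1.0110

1.0110


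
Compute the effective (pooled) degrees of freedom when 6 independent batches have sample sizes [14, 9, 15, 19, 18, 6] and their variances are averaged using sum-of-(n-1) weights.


nu = sum_i (n_i - 1)
nu = ((14 - 1) + (9 - 1) + (15 - 1) + (19 - 1) + (18 - 1) + (6 - 1))
nu = 13 + 8 + 14 + 18 + 17 + 5
nu = 75

75


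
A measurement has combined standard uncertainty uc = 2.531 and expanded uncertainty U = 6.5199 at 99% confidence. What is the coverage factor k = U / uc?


k = U / uc
k = 6.5199 / 2.531
k = 2.576

2.576


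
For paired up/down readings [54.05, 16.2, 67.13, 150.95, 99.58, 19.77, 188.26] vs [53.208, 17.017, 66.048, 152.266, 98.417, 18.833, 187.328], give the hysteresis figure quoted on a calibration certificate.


|54.05 - 53.208| = 0.8420
|16.2 - 17.017| = 0.8170
|67.13 - 66.048| = 1.0820
|150.95 - 152.266| = 1.3160
|99.58 - 98.417| = 1.1630
|19.77 - 18.833| = 0.9370
|188.26 - 187.328| = 0.9320
hysteresis = max(diffs) = 1.3160

1.3160


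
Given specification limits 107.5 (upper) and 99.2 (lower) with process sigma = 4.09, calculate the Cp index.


Cp = (USL - LSL) / (6 * sigma)
= (107.5 - 99.2) / (6 * 4.09)
= 8.3000 / 24.5400
= 0.3382

0.3382


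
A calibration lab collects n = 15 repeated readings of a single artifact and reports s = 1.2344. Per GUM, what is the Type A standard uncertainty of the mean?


u_A = s / sqrt(n)
u_A = 1.2344 / sqrt(15)
u_A = 1.2344 / 3.8729833
u_A = 0.3187

0.3187


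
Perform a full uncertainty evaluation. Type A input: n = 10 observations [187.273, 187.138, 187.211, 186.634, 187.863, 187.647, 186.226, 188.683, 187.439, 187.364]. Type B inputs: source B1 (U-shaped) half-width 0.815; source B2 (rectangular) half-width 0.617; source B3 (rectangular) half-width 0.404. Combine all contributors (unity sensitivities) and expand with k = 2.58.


mean = (187.273 + 187.138 + 187.211 + 186.634 + 187.863 + 187.647 + 186.226 + 188.683 + 187.439 + 187.364) / 10 = 187.3478
s = sqrt(sum((x - mean)^2)/(n-1)) = 0.66521188
u_A = s / sqrt(n) = 0.66521188 / sqrt(10) = 0.21035847
u_B1 = 0.815 / sqrt(2) = 0.57629203
u_B2 = 0.617 / sqrt(3) = 0.35622512
u_B3 = 0.404 / sqrt(3) = 0.23324951
uc = sqrt(0.21035847^2 + 0.57629203^2 + 0.35622512^2 + 0.23324951^2) = 0.74676962
U = k * uc = 2.58 * 0.74676962
U = 1.9267

1.9267


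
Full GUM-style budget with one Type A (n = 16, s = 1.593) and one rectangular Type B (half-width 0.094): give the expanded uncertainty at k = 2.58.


u_A = s / sqrt(n) = 1.593 / sqrt(16) = 0.39825
u_B = half_width / sqrt(3) = 0.094 / sqrt(3) = 0.054270925
uc = sqrt(u_A^2 + u_B^2) = sqrt(0.39825^2 + 0.054270925^2) = 0.40193083
U = k * uc = 2.58 * 0.40193083
U = 1.0370

1.0370


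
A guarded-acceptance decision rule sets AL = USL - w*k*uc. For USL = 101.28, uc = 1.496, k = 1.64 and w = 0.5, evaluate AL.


U = k * uc = 1.64 * 1.496 = 2.45344
guard band g = w * U = 0.5 * 2.45344 = 1.22672
AL = USL - g = 101.28 - 1.22672
AL = 100.0533

100.0533


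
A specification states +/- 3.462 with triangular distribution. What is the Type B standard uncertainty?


u_B = half_width / sqrt(6)
u_B = 3.462 / 2.4494897
u_B = 1.4134

1.4134


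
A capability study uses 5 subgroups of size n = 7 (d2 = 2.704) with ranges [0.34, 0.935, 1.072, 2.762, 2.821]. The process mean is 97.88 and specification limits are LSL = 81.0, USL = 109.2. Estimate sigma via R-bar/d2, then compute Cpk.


R_bar = (0.34 + 0.935 + 1.072 + 2.762 + 2.821) / 5 = 1.586
sigma = R_bar / d2 = 1.586 / 2.704 = 0.58653846
Cp = (USL - LSL)/(6*sigma) = (109.2 - 81.0)/(6*0.58653846) = 8.0131
Cpu = (109.2 - 97.88)/(3*0.58653846) = 6.4332
Cpl = (97.88 - 81.0)/(3*0.58653846) = 9.5930
Cpk = min(Cpu, Cpl) = 6.4332

6.4332


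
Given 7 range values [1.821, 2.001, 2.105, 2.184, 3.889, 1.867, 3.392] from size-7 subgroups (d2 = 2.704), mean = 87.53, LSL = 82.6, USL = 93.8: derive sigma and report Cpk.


R_bar = (1.821 + 2.001 + 2.105 + 2.184 + 3.889 + 1.867 + 3.392) / 7 = 2.4655714
sigma = R_bar / d2 = 2.4655714 / 2.704 = 0.91182374
Cp = (USL - LSL)/(6*sigma) = (93.8 - 82.6)/(6*0.91182374) = 2.0472
Cpu = (93.8 - 87.53)/(3*0.91182374) = 2.2921
Cpl = (87.53 - 82.6)/(3*0.91182374) = 1.8022
Cpk = min(Cpu, Cpl) = 1.8022

1.8022


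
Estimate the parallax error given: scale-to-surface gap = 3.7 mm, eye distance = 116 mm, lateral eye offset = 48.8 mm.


error = h * offset / d
= 3.7 * 48.8 / 116
= 1.5566

1.5566


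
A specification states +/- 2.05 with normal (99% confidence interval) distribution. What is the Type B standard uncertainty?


u_B = half_width / 2.576
u_B = 2.05 / 2.576
u_B = 0.7958

0.7958


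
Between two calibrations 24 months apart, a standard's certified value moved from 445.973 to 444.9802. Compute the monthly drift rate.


rate = (v2 - v1) / months
= (444.9802 - 445.973) / 24
= -0.9928 / 24
= -0.0414

-0.0414


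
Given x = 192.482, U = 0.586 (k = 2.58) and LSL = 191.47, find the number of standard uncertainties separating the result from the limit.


u = U / k = 0.586 / 2.58 = 0.22713178
margin = |LSL - x| = |191.47 - 192.482| = 1.012
z = margin / u = 1.012 / 0.22713178
z = 4.4556

4.4556


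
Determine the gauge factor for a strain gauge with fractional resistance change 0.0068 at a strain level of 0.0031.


GF = (dR/R) / epsilon
= 0.0068 / 0.0031
= 2.1935

2.1935


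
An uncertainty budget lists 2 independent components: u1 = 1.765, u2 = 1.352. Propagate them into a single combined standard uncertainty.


uc = sqrt(1.765^2 + 1.352^2)
uc = sqrt(4.943129)
uc = 2.2233

2.2233


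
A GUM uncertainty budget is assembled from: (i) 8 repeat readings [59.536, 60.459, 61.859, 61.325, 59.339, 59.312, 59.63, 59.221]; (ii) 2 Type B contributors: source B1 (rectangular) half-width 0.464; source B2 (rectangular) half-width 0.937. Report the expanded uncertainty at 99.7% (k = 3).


mean = (59.536 + 60.459 + 61.859 + 61.325 + 59.339 + 59.312 + 59.63 + 59.221) / 8 = 60.085125
s = sqrt(sum((x - mean)^2)/(n-1)) = 1.0165431
u_A = s / sqrt(n) = 1.0165431 / sqrt(8) = 0.35940226
u_B1 = 0.464 / sqrt(3) = 0.26789052
u_B2 = 0.937 / sqrt(3) = 0.5409772
uc = sqrt(0.35940226^2 + 0.26789052^2 + 0.5409772^2) = 0.70256078
U = k * uc = 3 * 0.70256078
U = 2.1077

2.1077


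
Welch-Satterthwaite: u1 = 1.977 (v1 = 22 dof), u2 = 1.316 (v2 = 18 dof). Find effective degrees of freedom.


uc = sqrt(u1^2 + u2^2) = sqrt(1.977^2 + 1.316^2) = 2.3749495
v_eff = uc^4 / (u1^4/v1 + u2^4/v2)
= 2.3749495^4 / (1.977^4/22 + 1.316^4/18)
= 31.813944 / 0.86102004
v_eff = 36.9491

36.9491


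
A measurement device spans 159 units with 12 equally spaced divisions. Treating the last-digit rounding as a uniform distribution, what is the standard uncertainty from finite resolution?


resolution = range / divisions
resolution = 159 / 12 = 13.25
u_res = resolution / (2*sqrt(3))
u_res = 13.25 / 3.4641016
u_res = 3.8249

3.8249


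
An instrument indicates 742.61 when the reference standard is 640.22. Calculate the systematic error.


Systematic error = measured - true
= 742.61 - 640.22
= 102.3900

102.3900


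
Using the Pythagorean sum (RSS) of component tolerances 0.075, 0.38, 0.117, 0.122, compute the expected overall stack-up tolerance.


RSS = sqrt(0.075^2 + 0.38^2 + 0.117^2 + 0.122^2)
= sqrt(0.178598)
= 0.4226

0.4226


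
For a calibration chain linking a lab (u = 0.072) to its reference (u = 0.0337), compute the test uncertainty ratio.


TUR = u_lab / u_ref
= 0.072 / 0.0337
= 2.1365

2.1365


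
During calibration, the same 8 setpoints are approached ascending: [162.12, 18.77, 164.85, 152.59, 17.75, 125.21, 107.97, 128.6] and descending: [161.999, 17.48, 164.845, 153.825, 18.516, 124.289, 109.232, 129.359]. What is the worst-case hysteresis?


|162.12 - 161.999| = 0.1210
|18.77 - 17.48| = 1.2900
|164.85 - 164.845| = 0.0050
|152.59 - 153.825| = 1.2350
|17.75 - 18.516| = 0.7660
|125.21 - 124.289| = 0.9210
|107.97 - 109.232| = 1.2620
|128.6 - 129.359| = 0.7590
hysteresis = max(diffs) = 1.2900

1.2900


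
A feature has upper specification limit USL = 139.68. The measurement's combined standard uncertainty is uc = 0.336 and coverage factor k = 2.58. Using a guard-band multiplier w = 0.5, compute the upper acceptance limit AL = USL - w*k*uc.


U = k * uc = 2.58 * 0.336 = 0.86688
guard band g = w * U = 0.5 * 0.86688 = 0.43344
AL = USL - g = 139.68 - 0.43344
AL = 139.2466

139.2466


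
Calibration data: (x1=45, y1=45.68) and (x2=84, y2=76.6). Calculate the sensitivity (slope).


slope = (y2 - y1) / (x2 - x1)
= (76.6 - 45.68) / (84 - 45)
= 30.9200 / 39
= 0.7928

0.7928


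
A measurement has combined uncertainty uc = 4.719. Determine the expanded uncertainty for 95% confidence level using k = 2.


U = k * uc
U = 2 * 4.719
U = 9.4380

9.4380


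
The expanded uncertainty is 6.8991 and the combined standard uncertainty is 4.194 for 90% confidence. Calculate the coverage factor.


k = U / uc
k = 6.8991 / 4.194
k = 1.645

1.645


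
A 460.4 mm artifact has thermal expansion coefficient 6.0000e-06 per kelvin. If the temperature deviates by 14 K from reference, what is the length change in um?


dL = L * alpha * dT
= 460.4 * 6.0000e-06 * 14
= 0.0386736 mm
dL_um = 0.0386736 * 1000 = 38.6736 um

38.6736


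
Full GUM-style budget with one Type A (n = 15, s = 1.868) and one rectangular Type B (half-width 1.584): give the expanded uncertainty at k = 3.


u_A = s / sqrt(n) = 1.868 / sqrt(15) = 0.48231553
u_B = half_width / sqrt(3) = 1.584 / sqrt(3) = 0.91452283
uc = sqrt(u_A^2 + u_B^2) = sqrt(0.48231553^2 + 0.91452283^2) = 1.033915
U = k * uc = 3 * 1.033915
U = 3.1017

3.1017


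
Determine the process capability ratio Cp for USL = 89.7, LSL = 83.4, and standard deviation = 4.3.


Cp = (USL - LSL) / (6 * sigma)
= (89.7 - 83.4) / (6 * 4.3)
= 6.3000 / 25.8000
= 0.2442

0.2442


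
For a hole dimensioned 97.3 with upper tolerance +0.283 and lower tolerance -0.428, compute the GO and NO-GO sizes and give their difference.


GO = nominal - lower_tol (smallest hole = maximum material condition)
GO = 97.3 - 0.428 = 96.872
NO-GO = nominal + upper_tol (largest hole = least material condition)
NO-GO = 97.3 + 0.283 = 97.583
spread = NO-GO - GO = 97.583 - 96.872 = 0.7110

0.7110


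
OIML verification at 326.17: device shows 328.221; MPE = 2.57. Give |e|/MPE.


e = indication - reference = 328.221 - 326.17 = 2.0510
|e| = 2.0510
ratio = |e| / MPE = 2.0510 / 2.57
ratio = 0.7981

0.7981


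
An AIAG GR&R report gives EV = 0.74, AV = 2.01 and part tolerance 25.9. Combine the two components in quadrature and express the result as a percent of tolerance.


GRR = sqrt(EV^2 + AV^2) = sqrt(0.74^2 + 2.01^2) = 2.1418917
%GRR = GRR / tol * 100 = 2.1418917 / 25.9 * 100
%GRR = 8.2699

8.2699


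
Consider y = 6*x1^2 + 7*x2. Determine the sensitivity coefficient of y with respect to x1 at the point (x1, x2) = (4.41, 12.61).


y = 6*x1^2 + 7*x2
dy/dx1 = 2*6*x1
Evaluate at x1 = 4.41: c1 = 12 * 4.41
c1 = 52.9200

52.9200


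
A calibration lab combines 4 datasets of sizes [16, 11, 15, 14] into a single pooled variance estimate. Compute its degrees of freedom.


nu = sum_i (n_i - 1)
nu = ((16 - 1) + (11 - 1) + (15 - 1) + (14 - 1))
nu = 15 + 10 + 14 + 13
nu = 52

52


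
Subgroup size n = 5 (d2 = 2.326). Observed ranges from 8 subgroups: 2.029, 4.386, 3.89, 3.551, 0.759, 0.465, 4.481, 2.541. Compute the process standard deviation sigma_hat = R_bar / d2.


R_bar = (2.029 + 4.386 + 3.89 + 3.551 + 0.759 + 0.465 + 4.481 + 2.541) / 8
R_bar = 22.102 / 8 = 2.76275
sigma_hat = R_bar / d2 = 2.76275 / 2.326 = 1.1878

1.1878


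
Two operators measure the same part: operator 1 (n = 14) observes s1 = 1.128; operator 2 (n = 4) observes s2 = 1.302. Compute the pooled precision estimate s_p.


s_p = sqrt(((n1-1)*s1^2 + (n2-1)*s2^2) / (n1+n2-2))
numerator = (14-1)*1.128^2 + (4-1)*1.302^2 = 16.540992 + 5.085612 = 21.626604
denominator = 14 + 4 - 2 = 16
s_p^2 = 21.626604 / 16 = 1.3516628
s_p = sqrt(1.3516628) = 1.1626

1.1626


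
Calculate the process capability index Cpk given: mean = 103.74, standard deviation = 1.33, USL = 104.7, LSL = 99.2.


Cpu = (USL - mean) / (3*sigma) = (104.7 - 103.74) / (3*1.33) = 0.2406
Cpl = (mean - LSL) / (3*sigma) = (103.74 - 99.2) / (3*1.33) = 1.1378
Cpk = min(Cpu, Cpl) = 0.2406

0.2406


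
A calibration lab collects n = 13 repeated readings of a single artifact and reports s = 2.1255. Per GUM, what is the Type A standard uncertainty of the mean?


u_A = s / sqrt(n)
u_A = 2.1255 / sqrt(13)
u_A = 2.1255 / 3.6055513
u_A = 0.5895

0.5895


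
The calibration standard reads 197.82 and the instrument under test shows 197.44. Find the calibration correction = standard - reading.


Correction = standard - reading
= 197.82 - 197.44
= 0.3800

0.3800


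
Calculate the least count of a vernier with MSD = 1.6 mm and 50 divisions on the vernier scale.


LC = MSD / n_div
= 1.6 / 50
= 0.0320

0.0320


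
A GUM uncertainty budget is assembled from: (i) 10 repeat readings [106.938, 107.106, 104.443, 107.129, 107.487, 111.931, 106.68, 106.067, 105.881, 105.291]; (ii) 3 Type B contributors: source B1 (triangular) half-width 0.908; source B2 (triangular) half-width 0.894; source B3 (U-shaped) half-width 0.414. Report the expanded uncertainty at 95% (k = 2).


mean = (106.938 + 107.106 + 104.443 + 107.129 + 107.487 + 111.931 + 106.68 + 106.067 + 105.881 + 105.291) / 10 = 106.8953
s = sqrt(sum((x - mean)^2)/(n-1)) = 2.0043844
u_A = s / sqrt(n) = 2.0043844 / sqrt(10) = 0.633842
u_B1 = 0.908 / sqrt(6) = 0.37068945
u_B2 = 0.894 / sqrt(6) = 0.36497397
u_B3 = 0.414 / sqrt(2) = 0.29274221
uc = sqrt(0.633842^2 + 0.37068945^2 + 0.36497397^2 + 0.29274221^2) = 0.87067235
U = k * uc = 2 * 0.87067235
U = 1.7413

1.7413


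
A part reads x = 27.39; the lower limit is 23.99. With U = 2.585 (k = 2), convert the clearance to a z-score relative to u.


u = U / k = 2.585 / 2 = 1.2925
margin = |LSL - x| = |23.99 - 27.39| = 3.4
z = margin / u = 3.4 / 1.2925
z = 2.6306

2.6306


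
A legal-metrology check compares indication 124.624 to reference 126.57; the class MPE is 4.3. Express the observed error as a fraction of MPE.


e = indication - reference = 124.624 - 126.57 = -1.9460
|e| = 1.9460
ratio = |e| / MPE = 1.9460 / 4.3
ratio = 0.4526

0.4526


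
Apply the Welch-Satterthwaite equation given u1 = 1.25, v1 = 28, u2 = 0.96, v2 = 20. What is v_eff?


uc = sqrt(u1^2 + u2^2) = sqrt(1.25^2 + 0.96^2) = 1.5761028
v_eff = uc^4 / (u1^4/v1 + u2^4/v2)
= 1.5761028^4 / (1.25^4/28 + 0.96^4/20)
= 6.170753 / 0.12966041
v_eff = 47.5917

47.5917


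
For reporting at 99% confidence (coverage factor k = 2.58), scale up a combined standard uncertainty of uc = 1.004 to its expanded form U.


U = k * uc
U = 2.58 * 1.004
U = 2.5903

2.5903


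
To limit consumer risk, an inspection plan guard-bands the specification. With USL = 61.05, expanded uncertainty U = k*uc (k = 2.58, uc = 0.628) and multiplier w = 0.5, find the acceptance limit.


U = k * uc = 2.58 * 0.628 = 1.62024
guard band g = w * U = 0.5 * 1.62024 = 0.81012
AL = USL - g = 61.05 - 0.81012
AL = 60.2399

60.2399


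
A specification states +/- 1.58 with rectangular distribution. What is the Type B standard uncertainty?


u_B = half_width / sqrt(3)
u_B = 1.58 / 1.7320508
u_B = 0.9122

0.9122


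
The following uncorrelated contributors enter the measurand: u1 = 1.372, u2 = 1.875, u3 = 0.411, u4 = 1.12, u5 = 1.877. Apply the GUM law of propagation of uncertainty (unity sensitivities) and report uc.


uc = sqrt(1.372^2 + 1.875^2 + 0.411^2 + 1.12^2 + 1.877^2)
uc = sqrt(10.344459)
uc = 3.2163

3.2163


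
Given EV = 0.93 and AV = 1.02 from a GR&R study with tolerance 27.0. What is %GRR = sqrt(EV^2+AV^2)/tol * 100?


GRR = sqrt(EV^2 + AV^2) = sqrt(0.93^2 + 1.02^2) = 1.380326
%GRR = GRR / tol * 100 = 1.380326 / 27.0 * 100
%GRR = 5.1123

5.1123


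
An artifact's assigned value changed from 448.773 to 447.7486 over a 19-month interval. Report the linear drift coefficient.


rate = (v2 - v1) / months
= (447.7486 - 448.773) / 19
= -1.0244 / 19
= -0.0539

-0.0539


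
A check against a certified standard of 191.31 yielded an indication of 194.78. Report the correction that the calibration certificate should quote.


Correction = standard - reading
= 191.31 - 194.78
= -3.4700

-3.4700


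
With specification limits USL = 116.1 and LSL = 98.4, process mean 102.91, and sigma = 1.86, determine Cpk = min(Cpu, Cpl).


Cpu = (USL - mean) / (3*sigma) = (116.1 - 102.91) / (3*1.86) = 2.3638
Cpl = (mean - LSL) / (3*sigma) = (102.91 - 98.4) / (3*1.86) = 0.8082
Cpk = min(Cpu, Cpl) = 0.8082

0.8082


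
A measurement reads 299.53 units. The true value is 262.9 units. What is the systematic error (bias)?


Systematic error = measured - true
= 299.53 - 262.9
= 36.6300

36.6300


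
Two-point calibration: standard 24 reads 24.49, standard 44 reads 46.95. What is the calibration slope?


slope = (y2 - y1) / (x2 - x1)
= (46.95 - 24.49) / (44 - 24)
= 22.4600 / 20
= 1.1230

1.1230


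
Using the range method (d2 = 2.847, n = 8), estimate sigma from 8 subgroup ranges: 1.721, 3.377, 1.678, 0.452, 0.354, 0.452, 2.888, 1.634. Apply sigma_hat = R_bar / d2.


R_bar = (1.721 + 3.377 + 1.678 + 0.452 + 0.354 + 0.452 + 2.888 + 1.634) / 8
R_bar = 12.556 / 8 = 1.5695
sigma_hat = R_bar / d2 = 1.5695 / 2.847 = 0.5513

0.5513


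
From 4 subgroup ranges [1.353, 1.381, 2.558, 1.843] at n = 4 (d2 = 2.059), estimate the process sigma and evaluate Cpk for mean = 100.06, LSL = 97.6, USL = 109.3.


R_bar = (1.353 + 1.381 + 2.558 + 1.843) / 4 = 1.78375
sigma = R_bar / d2 = 1.78375 / 2.059 = 0.8663186
Cp = (USL - LSL)/(6*sigma) = (109.3 - 97.6)/(6*0.8663186) = 2.2509
Cpu = (109.3 - 100.06)/(3*0.8663186) = 3.5553
Cpl = (100.06 - 97.6)/(3*0.8663186) = 0.9465
Cpk = min(Cpu, Cpl) = 0.9465

0.9465


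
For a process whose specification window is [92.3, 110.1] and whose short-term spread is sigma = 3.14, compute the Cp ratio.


Cp = (USL - LSL) / (6 * sigma)
= (110.1 - 92.3) / (6 * 3.14)
= 17.8000 / 18.8400
= 0.9448

0.9448


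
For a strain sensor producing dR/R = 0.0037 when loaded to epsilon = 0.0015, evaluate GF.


GF = (dR/R) / epsilon
= 0.0037 / 0.0015
= 2.4667

2.4667


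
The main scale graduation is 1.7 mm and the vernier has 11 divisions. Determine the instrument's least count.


LC = MSD / n_div
= 1.7 / 11
= 0.1545

0.1545


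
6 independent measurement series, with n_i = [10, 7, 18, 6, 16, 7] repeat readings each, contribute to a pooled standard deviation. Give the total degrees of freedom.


nu = sum_i (n_i - 1)
nu = ((10 - 1) + (7 - 1) + (18 - 1) + (6 - 1) + (16 - 1) + (7 - 1))
nu = 9 + 6 + 17 + 5 + 15 + 6
nu = 58

58


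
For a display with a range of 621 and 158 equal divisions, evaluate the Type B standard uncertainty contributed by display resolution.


resolution = range / divisions
resolution = 621 / 158 = 3.9303797
u_res = resolution / (2*sqrt(3))
u_res = 3.9303797 / 3.4641016
u_res = 1.1346

1.1346


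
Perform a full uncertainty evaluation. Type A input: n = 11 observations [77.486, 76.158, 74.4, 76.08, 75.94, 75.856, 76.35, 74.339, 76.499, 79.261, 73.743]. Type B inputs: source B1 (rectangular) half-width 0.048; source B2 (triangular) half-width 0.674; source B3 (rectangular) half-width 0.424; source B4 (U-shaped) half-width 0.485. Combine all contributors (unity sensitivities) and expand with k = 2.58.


mean = (77.486 + 76.158 + 74.4 + 76.08 + 75.94 + 75.856 + 76.35 + 74.339 + 76.499 + 79.261 + 73.743) / 11 = 76.01018182
s = sqrt(sum((x - mean)^2)/(n-1)) = 1.5388745
u_A = s / sqrt(n) = 1.5388745 / sqrt(11) = 0.46398812
u_B1 = 0.048 / sqrt(3) = 0.027712813
u_B2 = 0.674 / sqrt(6) = 0.27515935
u_B3 = 0.424 / sqrt(3) = 0.24479651
u_B4 = 0.485 / sqrt(2) = 0.34294679
uc = sqrt(0.46398812^2 + 0.027712813^2 + 0.27515935^2 + 0.24479651^2 + 0.34294679^2) = 0.68505728
U = k * uc = 2.58 * 0.68505728
U = 1.7674

1.7674


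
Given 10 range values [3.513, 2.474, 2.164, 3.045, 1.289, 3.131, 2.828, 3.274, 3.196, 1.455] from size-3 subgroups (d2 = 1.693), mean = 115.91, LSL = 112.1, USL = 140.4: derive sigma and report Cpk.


R_bar = (3.513 + 2.474 + 2.164 + 3.045 + 1.289 + 3.131 + 2.828 + 3.274 + 3.196 + 1.455) / 10 = 2.6369
sigma = R_bar / d2 = 2.6369 / 1.693 = 1.557531
Cp = (USL - LSL)/(6*sigma) = (140.4 - 112.1)/(6*1.557531) = 3.0283
Cpu = (140.4 - 115.91)/(3*1.557531) = 5.2412
Cpl = (115.91 - 112.1)/(3*1.557531) = 0.8154
Cpk = min(Cpu, Cpl) = 0.8154

0.8154


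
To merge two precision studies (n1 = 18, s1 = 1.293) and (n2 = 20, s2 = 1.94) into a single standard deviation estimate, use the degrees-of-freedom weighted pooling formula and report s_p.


s_p = sqrt(((n1-1)*s1^2 + (n2-1)*s2^2) / (n1+n2-2))
numerator = (18-1)*1.293^2 + (20-1)*1.94^2 = 28.421433 + 71.5084 = 99.929833
denominator = 18 + 20 - 2 = 36
s_p^2 = 99.929833 / 36 = 2.7758287
s_p = sqrt(2.7758287) = 1.6661

1.6661


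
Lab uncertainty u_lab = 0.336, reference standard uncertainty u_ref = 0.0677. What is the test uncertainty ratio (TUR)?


TUR = u_lab / u_ref
= 0.336 / 0.0677
= 4.9631

4.9631


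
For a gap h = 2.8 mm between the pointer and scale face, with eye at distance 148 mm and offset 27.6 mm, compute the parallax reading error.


error = h * offset / d
= 2.8 * 27.6 / 148
= 0.5222

0.5222


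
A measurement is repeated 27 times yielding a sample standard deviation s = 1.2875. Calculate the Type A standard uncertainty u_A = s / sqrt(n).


u_A = s / sqrt(n)
u_A = 1.2875 / sqrt(27)
u_A = 1.2875 / 5.1961524
u_A = 0.2478

0.2478


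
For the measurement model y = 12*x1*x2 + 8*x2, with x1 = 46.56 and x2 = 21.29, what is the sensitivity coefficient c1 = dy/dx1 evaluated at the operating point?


y = 12*x1*x2 + 8*x2
dy/dx1 = 12*x2
Evaluate at x2 = 21.29: c1 = 12 * 21.29
c1 = 255.4800

255.4800


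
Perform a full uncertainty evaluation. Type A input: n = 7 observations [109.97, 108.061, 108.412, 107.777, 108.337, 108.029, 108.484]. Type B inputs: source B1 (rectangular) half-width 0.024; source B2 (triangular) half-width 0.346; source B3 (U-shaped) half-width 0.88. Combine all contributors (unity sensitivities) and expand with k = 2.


mean = (109.97 + 108.061 + 108.412 + 107.777 + 108.337 + 108.029 + 108.484) / 7 = 108.4385714
s = sqrt(sum((x - mean)^2)/(n-1)) = 0.7195306
u_A = s / sqrt(n) = 0.7195306 / sqrt(7) = 0.271957
u_B1 = 0.024 / sqrt(3) = 0.013856406
u_B2 = 0.346 / sqrt(6) = 0.14125391
u_B3 = 0.88 / sqrt(2) = 0.62225397
uc = sqrt(0.271957^2 + 0.013856406^2 + 0.14125391^2 + 0.62225397^2) = 0.69376169
U = k * uc = 2 * 0.69376169
U = 1.3875

1.3875


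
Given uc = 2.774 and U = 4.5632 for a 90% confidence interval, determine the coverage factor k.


k = U / uc
k = 4.5632 / 2.774
k = 1.645

1.645


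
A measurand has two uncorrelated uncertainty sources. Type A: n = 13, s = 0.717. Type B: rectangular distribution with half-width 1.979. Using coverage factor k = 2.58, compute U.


u_A = s / sqrt(n) = 0.717 / sqrt(13) = 0.19886002
u_B = half_width / sqrt(3) = 1.979 / sqrt(3) = 1.1425762
uc = sqrt(u_A^2 + u_B^2) = sqrt(0.19886002^2 + 1.1425762^2) = 1.1597524
U = k * uc = 2.58 * 1.1597524
U = 2.9922

2.9922


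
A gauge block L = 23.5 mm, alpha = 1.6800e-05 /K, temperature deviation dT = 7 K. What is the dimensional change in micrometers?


dL = L * alpha * dT
= 23.5 * 1.6800e-05 * 7
= 0.0027636 mm
dL_um = 0.0027636 * 1000 = 2.7636 um

2.7636


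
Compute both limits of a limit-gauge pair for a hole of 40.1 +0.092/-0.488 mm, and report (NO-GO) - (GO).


GO = nominal - lower_tol (smallest hole = maximum material condition)
GO = 40.1 - 0.488 = 39.612
NO-GO = nominal + upper_tol (largest hole = least material condition)
NO-GO = 40.1 + 0.092 = 40.192
spread = NO-GO - GO = 40.192 - 39.612 = 0.5800

0.5800


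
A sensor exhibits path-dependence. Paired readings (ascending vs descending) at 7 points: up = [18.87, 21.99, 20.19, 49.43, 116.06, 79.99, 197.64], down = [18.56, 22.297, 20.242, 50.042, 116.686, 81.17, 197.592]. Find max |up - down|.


|18.87 - 18.56| = 0.3100
|21.99 - 22.297| = 0.3070
|20.19 - 20.242| = 0.0520
|49.43 - 50.042| = 0.6120
|116.06 - 116.686| = 0.6260
|79.99 - 81.17| = 1.1800
|197.64 - 197.592| = 0.0480
hysteresis = max(diffs) = 1.1800

1.1800


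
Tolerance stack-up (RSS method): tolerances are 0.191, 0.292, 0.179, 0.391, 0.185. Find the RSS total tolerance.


RSS = sqrt(0.191^2 + 0.292^2 + 0.179^2 + 0.391^2 + 0.185^2)
= sqrt(0.340892)
= 0.5839

0.5839


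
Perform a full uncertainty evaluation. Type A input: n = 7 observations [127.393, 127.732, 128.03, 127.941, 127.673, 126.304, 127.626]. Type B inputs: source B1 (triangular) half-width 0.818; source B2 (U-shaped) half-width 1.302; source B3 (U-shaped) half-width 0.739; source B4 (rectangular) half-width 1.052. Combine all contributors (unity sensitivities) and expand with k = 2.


mean = (127.393 + 127.732 + 128.03 + 127.941 + 127.673 + 126.304 + 127.626) / 7 = 127.5284286
s = sqrt(sum((x - mean)^2)/(n-1)) = 0.57896714
u_A = s / sqrt(n) = 0.57896714 / sqrt(7) = 0.21882901
u_B1 = 0.818 / sqrt(6) = 0.3339471
u_B2 = 1.302 / sqrt(2) = 0.92065303
u_B3 = 0.739 / sqrt(2) = 0.52255191
u_B4 = 1.052 / sqrt(3) = 0.60737248
uc = sqrt(0.21882901^2 + 0.3339471^2 + 0.92065303^2 + 0.52255191^2 + 0.60737248^2) = 1.2841225
U = k * uc = 2 * 1.2841225
U = 2.5682

2.5682


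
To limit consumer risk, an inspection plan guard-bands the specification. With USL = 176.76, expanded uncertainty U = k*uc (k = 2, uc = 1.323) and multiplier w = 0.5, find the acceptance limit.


U = k * uc = 2 * 1.323 = 2.646
guard band g = w * U = 0.5 * 2.646 = 1.323
AL = USL - g = 176.76 - 1.323
AL = 175.4370

175.4370


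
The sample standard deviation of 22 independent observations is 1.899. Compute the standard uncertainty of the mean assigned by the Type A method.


u_A = s / sqrt(n)
u_A = 1.899 / sqrt(22)
u_A = 1.899 / 4.6904158
u_A = 0.4049

0.4049


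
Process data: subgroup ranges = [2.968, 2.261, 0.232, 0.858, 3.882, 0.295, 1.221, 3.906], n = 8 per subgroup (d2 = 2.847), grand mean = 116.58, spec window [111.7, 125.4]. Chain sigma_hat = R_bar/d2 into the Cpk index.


R_bar = (2.968 + 2.261 + 0.232 + 0.858 + 3.882 + 0.295 + 1.221 + 3.906) / 8 = 1.952875
sigma = R_bar / d2 = 1.952875 / 2.847 = 0.68594134
Cp = (USL - LSL)/(6*sigma) = (125.4 - 111.7)/(6*0.68594134) = 3.3288
Cpu = (125.4 - 116.58)/(3*0.68594134) = 4.2861
Cpl = (116.58 - 111.7)/(3*0.68594134) = 2.3714
Cpk = min(Cpu, Cpl) = 2.3714

2.3714


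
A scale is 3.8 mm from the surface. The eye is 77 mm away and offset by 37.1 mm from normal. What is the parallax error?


error = h * offset / d
= 3.8 * 37.1 / 77
= 1.8309

1.8309


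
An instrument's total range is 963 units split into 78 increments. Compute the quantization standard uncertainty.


resolution = range / divisions
resolution = 963 / 78 = 12.346154
u_res = resolution / (2*sqrt(3))
u_res = 12.346154 / 3.4641016
u_res = 3.5640

3.5640


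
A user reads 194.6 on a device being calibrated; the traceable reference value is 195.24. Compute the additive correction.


Correction = standard - reading
= 195.24 - 194.6
= 0.6400

0.6400


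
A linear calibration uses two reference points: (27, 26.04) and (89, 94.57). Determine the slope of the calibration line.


slope = (y2 - y1) / (x2 - x1)
= (94.57 - 26.04) / (89 - 27)
= 68.5300 / 62
= 1.1053

1.1053


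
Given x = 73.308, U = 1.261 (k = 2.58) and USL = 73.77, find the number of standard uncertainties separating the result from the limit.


u = U / k = 1.261 / 2.58 = 0.48875969
margin = |USL - x| = |73.77 - 73.308| = 0.462
z = margin / u = 0.462 / 0.48875969
z = 0.9452

0.9452


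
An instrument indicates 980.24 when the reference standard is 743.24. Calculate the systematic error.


Systematic error = measured - true
= 980.24 - 743.24
= 237.0000

237.0000


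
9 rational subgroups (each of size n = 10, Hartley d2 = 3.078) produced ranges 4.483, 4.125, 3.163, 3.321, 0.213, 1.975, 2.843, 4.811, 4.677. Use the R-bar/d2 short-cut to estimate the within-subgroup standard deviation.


R_bar = (4.483 + 4.125 + 3.163 + 3.321 + 0.213 + 1.975 + 2.843 + 4.811 + 4.677) / 9
R_bar = 29.611 / 9 = 3.2901111
sigma_hat = R_bar / d2 = 3.2901111 / 3.078 = 1.0689

1.0689


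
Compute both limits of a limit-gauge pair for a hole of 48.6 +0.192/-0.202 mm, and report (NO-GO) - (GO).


GO = nominal - lower_tol (smallest hole = maximum material condition)
GO = 48.6 - 0.202 = 48.398
NO-GO = nominal + upper_tol (largest hole = least material condition)
NO-GO = 48.6 + 0.192 = 48.792
spread = NO-GO - GO = 48.792 - 48.398 = 0.3940

0.3940


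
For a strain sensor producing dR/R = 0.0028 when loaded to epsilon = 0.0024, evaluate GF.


GF = (dR/R) / epsilon
= 0.0028 / 0.0024
= 1.1667

1.1667


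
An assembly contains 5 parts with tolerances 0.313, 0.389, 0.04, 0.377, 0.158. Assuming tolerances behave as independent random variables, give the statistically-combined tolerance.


RSS = sqrt(0.313^2 + 0.389^2 + 0.04^2 + 0.377^2 + 0.158^2)
= sqrt(0.417983)
= 0.6465

0.6465


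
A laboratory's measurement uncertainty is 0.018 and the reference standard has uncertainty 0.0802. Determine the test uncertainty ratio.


TUR = u_lab / u_ref
= 0.018 / 0.0802
= 0.2244

0.2244


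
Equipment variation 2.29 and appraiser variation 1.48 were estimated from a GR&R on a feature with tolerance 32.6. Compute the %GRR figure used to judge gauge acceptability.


GRR = sqrt(EV^2 + AV^2) = sqrt(2.29^2 + 1.48^2) = 2.726628
%GRR = GRR / tol * 100 = 2.726628 / 32.6 * 100
%GRR = 8.3639

8.3639


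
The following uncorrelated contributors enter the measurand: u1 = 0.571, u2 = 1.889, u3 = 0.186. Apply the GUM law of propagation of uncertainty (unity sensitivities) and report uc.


uc = sqrt(0.571^2 + 1.889^2 + 0.186^2)
uc = sqrt(3.928958)
uc = 1.9822

1.9822


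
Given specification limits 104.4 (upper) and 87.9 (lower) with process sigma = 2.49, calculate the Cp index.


Cp = (USL - LSL) / (6 * sigma)
= (104.4 - 87.9) / (6 * 2.49)
= 16.5000 / 14.9400
= 1.1044

1.1044


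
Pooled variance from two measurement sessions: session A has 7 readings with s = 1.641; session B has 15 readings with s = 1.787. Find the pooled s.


s_p = sqrt(((n1-1)*s1^2 + (n2-1)*s2^2) / (n1+n2-2))
numerator = (7-1)*1.641^2 + (15-1)*1.787^2 = 16.157286 + 44.707166 = 60.864452
denominator = 7 + 15 - 2 = 20
s_p^2 = 60.864452 / 20 = 3.0432226
s_p = sqrt(3.0432226) = 1.7445

1.7445


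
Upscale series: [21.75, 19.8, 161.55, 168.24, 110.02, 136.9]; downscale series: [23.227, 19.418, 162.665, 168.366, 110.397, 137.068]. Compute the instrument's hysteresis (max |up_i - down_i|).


|21.75 - 23.227| = 1.4770
|19.8 - 19.418| = 0.3820
|161.55 - 162.665| = 1.1150
|168.24 - 168.366| = 0.1260
|110.02 - 110.397| = 0.3770
|136.9 - 137.068| = 0.1680
hysteresis = max(diffs) = 1.4770

1.4770


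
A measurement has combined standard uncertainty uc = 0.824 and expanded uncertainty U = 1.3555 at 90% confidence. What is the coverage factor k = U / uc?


k = U / uc
k = 1.3555 / 0.824
k = 1.645

1.645


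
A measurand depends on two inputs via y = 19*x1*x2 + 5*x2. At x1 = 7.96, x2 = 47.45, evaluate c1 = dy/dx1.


y = 19*x1*x2 + 5*x2
dy/dx1 = 19*x2
Evaluate at x2 = 47.45: c1 = 19 * 47.45
c1 = 901.5500

901.5500


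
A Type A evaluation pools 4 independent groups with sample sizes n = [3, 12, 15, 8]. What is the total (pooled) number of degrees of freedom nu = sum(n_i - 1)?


nu = sum_i (n_i - 1)
nu = ((3 - 1) + (12 - 1) + (15 - 1) + (8 - 1))
nu = 2 + 11 + 14 + 7
nu = 34

34


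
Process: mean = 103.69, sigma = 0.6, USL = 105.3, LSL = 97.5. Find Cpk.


Cpu = (USL - mean) / (3*sigma) = (105.3 - 103.69) / (3*0.6) = 0.8944
Cpl = (mean - LSL) / (3*sigma) = (103.69 - 97.5) / (3*0.6) = 3.4389
Cpk = min(Cpu, Cpl) = 0.8944

0.8944


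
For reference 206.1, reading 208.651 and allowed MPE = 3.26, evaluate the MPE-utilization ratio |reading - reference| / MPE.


e = indication - reference = 208.651 - 206.1 = 2.5510
|e| = 2.5510
ratio = |e| / MPE = 2.5510 / 3.26
ratio = 0.7825

0.7825


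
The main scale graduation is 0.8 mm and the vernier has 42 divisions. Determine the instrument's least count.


LC = MSD / n_div
= 0.8 / 42
= 0.0190

0.0190
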